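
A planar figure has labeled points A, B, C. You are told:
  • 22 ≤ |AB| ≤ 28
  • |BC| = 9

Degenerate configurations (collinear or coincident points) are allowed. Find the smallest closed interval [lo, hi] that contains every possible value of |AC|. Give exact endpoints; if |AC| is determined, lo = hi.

|AC| ∈ [13, 37]  (≈ [13.0000, 37.0000])

|AB| ∈ [22, 28]
|BC| ∈ {9}
|AC| ∈ [13, 37]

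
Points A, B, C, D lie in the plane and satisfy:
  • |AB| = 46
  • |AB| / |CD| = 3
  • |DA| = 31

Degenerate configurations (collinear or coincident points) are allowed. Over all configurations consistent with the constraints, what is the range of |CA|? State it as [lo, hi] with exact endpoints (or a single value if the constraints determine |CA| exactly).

|AB| ∈ {46}
|AD| ∈ {31}
|CD| ∈ {46/3}
|BD| ∈ [15, 77]
|AC| ∈ [47/3, 139/3]
|BC| ∈ [0, 277/3]

|CA| ∈ [47/3, 139/3]  (≈ [15.6667, 46.3333])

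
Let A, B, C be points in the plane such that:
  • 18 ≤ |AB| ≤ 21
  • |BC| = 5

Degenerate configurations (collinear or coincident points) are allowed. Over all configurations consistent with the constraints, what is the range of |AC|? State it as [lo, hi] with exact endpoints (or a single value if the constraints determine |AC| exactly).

|AB| ∈ [18, 21]
|BC| ∈ {5}
|AC| ∈ [13, 26]

|AC| ∈ [13, 26]  (≈ [13.0000, 26.0000])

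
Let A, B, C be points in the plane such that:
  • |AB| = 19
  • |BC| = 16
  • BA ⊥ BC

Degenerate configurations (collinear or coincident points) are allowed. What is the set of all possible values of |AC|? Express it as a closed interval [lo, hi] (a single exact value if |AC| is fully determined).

|AB| ∈ {19}
|BC| ∈ {16}
|AC| ∈ {√(617)}

|AC| = √(617)  (≈ 24.8395)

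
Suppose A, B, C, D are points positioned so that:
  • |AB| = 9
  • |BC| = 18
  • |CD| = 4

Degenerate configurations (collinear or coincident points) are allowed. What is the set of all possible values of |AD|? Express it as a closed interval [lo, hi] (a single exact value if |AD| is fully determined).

|AB| ∈ {9}
|BC| ∈ {18}
|CD| ∈ {4}
|AC| ∈ [9, 27]
|BD| ∈ [14, 22]
|AD| ∈ [5, 31]

|AD| ∈ [5, 31]  (≈ [5.0000, 31.0000])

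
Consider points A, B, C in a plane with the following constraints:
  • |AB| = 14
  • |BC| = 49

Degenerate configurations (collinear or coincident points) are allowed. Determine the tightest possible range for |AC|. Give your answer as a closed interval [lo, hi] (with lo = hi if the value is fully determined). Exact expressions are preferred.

|AC| ∈ [35, 63]  (≈ [35.0000, 63.0000])

|AB| ∈ {14}
|BC| ∈ {49}
|AC| ∈ [35, 63]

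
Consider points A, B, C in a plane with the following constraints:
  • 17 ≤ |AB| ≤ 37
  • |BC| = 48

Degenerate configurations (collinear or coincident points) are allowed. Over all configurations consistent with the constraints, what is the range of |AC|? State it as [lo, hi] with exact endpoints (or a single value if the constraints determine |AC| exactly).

|AC| ∈ [11, 85]  (≈ [11.0000, 85.0000])

|AB| ∈ [17, 37]
|BC| ∈ {48}
|AC| ∈ [11, 85]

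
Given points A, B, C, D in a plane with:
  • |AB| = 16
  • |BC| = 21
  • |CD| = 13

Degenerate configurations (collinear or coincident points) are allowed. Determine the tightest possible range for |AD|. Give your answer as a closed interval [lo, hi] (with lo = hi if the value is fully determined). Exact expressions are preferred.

|AB| ∈ {16}
|BC| ∈ {21}
|CD| ∈ {13}
|AC| ∈ [5, 37]
|BD| ∈ [8, 34]
|AD| ∈ [0, 50]

|AD| ∈ [0, 50]  (≈ [0.0000, 50.0000])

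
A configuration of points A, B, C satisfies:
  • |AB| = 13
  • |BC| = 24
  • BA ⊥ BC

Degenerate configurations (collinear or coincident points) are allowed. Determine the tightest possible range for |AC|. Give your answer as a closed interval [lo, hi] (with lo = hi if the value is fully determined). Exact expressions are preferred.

|AB| ∈ {13}
|BC| ∈ {24}
|AC| ∈ {√(745)}

|AC| = √(745)  (≈ 27.2947)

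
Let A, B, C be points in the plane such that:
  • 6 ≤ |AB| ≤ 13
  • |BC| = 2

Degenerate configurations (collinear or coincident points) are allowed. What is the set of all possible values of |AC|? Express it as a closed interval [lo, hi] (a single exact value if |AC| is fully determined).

|AB| ∈ [6, 13]
|BC| ∈ {2}
|AC| ∈ [4, 15]

|AC| ∈ [4, 15]  (≈ [4.0000, 15.0000])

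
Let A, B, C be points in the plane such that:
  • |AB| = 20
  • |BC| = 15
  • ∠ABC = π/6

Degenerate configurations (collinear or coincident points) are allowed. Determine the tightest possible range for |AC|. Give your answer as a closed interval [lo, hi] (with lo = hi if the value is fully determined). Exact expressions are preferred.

|AB| ∈ {20}
|BC| ∈ {15}
|AC| ∈ {5·√(25 - 12·√(3))}

|AC| = 5·√(25 - 12·√(3))  (≈ 10.2657)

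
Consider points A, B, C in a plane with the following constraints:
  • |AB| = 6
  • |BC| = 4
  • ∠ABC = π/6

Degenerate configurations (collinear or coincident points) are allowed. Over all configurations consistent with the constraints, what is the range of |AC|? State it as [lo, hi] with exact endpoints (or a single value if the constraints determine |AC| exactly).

|AC| = 2·√(13 - 6·√(3))  (≈ 3.2297)

|AB| ∈ {6}
|BC| ∈ {4}
|AC| ∈ {2·√(13 - 6·√(3))}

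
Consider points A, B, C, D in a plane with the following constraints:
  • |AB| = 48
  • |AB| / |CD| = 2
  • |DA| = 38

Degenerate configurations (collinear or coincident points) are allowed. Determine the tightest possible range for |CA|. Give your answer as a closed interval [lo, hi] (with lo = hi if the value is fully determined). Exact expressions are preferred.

|CA| ∈ [14, 62]  (≈ [14.0000, 62.0000])

|AB| ∈ {48}
|AD| ∈ {38}
|CD| ∈ {24}
|BD| ∈ [10, 86]
|AC| ∈ [14, 62]
|BC| ∈ [0, 110]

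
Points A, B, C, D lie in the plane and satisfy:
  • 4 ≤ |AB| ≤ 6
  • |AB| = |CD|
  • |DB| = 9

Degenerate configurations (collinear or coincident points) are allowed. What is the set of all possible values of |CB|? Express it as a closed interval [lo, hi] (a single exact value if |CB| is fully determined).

|AB| ∈ [4, 6]
|BD| ∈ {9}
|CD| ∈ [4, 6]
|AD| ∈ [3, 15]
|BC| ∈ [3, 15]
|AC| ∈ [0, 21]

|CB| ∈ [3, 15]  (≈ [3.0000, 15.0000])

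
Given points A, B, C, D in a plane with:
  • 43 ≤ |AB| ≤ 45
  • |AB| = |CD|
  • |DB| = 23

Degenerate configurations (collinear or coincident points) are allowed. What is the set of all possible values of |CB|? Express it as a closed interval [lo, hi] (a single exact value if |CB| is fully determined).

|AB| ∈ [43, 45]
|BD| ∈ {23}
|CD| ∈ [43, 45]
|AD| ∈ [20, 68]
|BC| ∈ [20, 68]
|AC| ∈ [0, 113]

|CB| ∈ [20, 68]  (≈ [20.0000, 68.0000])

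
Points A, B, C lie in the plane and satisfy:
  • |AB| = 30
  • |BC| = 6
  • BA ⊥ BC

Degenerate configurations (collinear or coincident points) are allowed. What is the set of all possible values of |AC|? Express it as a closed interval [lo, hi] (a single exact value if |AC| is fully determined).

|AB| ∈ {30}
|BC| ∈ {6}
|AC| ∈ {6·√(26)}

|AC| = 6·√(26)  (≈ 30.5941)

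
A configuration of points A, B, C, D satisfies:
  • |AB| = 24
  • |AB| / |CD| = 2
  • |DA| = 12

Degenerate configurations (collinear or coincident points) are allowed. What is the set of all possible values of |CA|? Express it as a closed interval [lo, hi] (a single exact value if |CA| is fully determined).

|CA| ∈ [0, 24]  (≈ [0.0000, 24.0000])

|AB| ∈ {24}
|AD| ∈ {12}
|CD| ∈ {12}
|BD| ∈ [12, 36]
|AC| ∈ [0, 24]
|BC| ∈ [0, 48]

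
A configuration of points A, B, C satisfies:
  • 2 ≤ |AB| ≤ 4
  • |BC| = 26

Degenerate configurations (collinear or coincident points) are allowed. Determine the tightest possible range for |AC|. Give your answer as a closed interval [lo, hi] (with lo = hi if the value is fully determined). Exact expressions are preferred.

|AB| ∈ [2, 4]
|BC| ∈ {26}
|AC| ∈ [22, 30]

|AC| ∈ [22, 30]  (≈ [22.0000, 30.0000])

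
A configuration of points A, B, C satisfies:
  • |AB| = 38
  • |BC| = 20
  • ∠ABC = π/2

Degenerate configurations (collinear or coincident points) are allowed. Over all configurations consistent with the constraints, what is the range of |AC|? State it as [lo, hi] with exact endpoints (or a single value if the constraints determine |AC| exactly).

|AC| = 2·√(461)  (≈ 42.9418)

|AB| ∈ {38}
|BC| ∈ {20}
|AC| ∈ {2·√(461)}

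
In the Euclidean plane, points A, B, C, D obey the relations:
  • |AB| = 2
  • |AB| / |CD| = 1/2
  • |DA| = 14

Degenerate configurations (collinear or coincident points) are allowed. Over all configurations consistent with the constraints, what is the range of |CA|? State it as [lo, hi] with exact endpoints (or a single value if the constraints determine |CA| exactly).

|CA| ∈ [10, 18]  (≈ [10.0000, 18.0000])

|AB| ∈ {2}
|AD| ∈ {14}
|CD| ∈ {4}
|BD| ∈ [12, 16]
|AC| ∈ [10, 18]
|BC| ∈ [8, 20]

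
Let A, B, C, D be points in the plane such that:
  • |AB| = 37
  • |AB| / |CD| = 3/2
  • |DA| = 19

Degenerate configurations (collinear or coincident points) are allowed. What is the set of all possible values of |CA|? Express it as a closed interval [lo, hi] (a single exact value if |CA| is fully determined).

|CA| ∈ [17/3, 131/3]  (≈ [5.6667, 43.6667])

|AB| ∈ {37}
|AD| ∈ {19}
|CD| ∈ {74/3}
|BD| ∈ [18, 56]
|AC| ∈ [17/3, 131/3]
|BC| ∈ [0, 242/3]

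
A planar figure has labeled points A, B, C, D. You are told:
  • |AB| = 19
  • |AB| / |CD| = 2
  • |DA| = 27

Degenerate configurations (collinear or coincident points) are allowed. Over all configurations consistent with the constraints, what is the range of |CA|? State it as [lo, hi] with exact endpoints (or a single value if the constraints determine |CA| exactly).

|CA| ∈ [35/2, 73/2]  (≈ [17.5000, 36.5000])

|AB| ∈ {19}
|AD| ∈ {27}
|CD| ∈ {19/2}
|BD| ∈ [8, 46]
|AC| ∈ [35/2, 73/2]
|BC| ∈ [0, 111/2]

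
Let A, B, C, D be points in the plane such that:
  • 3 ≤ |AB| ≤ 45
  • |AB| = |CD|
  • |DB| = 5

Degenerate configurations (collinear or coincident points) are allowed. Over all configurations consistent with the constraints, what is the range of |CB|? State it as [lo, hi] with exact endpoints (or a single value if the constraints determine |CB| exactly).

|CB| ∈ [0, 50]  (≈ [0.0000, 50.0000])

|AB| ∈ [3, 45]
|BD| ∈ {5}
|CD| ∈ [3, 45]
|AD| ∈ [0, 50]
|BC| ∈ [0, 50]
|AC| ∈ [0, 95]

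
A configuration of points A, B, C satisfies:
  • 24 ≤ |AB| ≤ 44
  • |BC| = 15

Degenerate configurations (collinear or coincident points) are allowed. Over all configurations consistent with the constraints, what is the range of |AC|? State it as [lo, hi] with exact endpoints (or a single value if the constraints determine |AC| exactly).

|AB| ∈ [24, 44]
|BC| ∈ {15}
|AC| ∈ [9, 59]

|AC| ∈ [9, 59]  (≈ [9.0000, 59.0000])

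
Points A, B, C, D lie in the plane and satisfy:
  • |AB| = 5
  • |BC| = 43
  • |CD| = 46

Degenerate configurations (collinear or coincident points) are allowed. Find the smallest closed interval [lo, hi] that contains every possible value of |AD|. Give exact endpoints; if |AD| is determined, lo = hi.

|AD| ∈ [0, 94]  (≈ [0.0000, 94.0000])

|AB| ∈ {5}
|BC| ∈ {43}
|CD| ∈ {46}
|AC| ∈ [38, 48]
|BD| ∈ [3, 89]
|AD| ∈ [0, 94]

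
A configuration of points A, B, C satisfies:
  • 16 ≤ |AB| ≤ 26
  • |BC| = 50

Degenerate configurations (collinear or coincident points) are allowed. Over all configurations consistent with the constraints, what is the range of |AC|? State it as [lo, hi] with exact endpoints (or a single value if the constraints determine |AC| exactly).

|AB| ∈ [16, 26]
|BC| ∈ {50}
|AC| ∈ [24, 76]

|AC| ∈ [24, 76]  (≈ [24.0000, 76.0000])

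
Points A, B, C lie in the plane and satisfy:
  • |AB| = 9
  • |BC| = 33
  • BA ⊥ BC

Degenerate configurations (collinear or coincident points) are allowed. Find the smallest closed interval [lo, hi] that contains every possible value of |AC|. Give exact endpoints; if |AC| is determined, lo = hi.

|AC| = 3·√(130)  (≈ 34.2053)

|AB| ∈ {9}
|BC| ∈ {33}
|AC| ∈ {3·√(130)}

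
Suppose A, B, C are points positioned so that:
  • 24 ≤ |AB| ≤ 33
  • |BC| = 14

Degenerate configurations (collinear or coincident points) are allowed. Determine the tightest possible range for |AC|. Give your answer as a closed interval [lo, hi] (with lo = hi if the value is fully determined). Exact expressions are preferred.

|AC| ∈ [10, 47]  (≈ [10.0000, 47.0000])

|AB| ∈ [24, 33]
|BC| ∈ {14}
|AC| ∈ [10, 47]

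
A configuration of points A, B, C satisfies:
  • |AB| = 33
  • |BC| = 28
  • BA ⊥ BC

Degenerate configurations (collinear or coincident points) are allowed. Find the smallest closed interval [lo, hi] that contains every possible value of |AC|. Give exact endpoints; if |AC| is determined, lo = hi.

|AB| ∈ {33}
|BC| ∈ {28}
|AC| ∈ {√(1873)}

|AC| = √(1873)  (≈ 43.2782)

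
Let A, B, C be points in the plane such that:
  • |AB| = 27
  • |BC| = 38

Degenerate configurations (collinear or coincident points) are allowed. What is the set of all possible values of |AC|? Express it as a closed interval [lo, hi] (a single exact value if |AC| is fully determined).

|AB| ∈ {27}
|BC| ∈ {38}
|AC| ∈ [11, 65]

|AC| ∈ [11, 65]  (≈ [11.0000, 65.0000])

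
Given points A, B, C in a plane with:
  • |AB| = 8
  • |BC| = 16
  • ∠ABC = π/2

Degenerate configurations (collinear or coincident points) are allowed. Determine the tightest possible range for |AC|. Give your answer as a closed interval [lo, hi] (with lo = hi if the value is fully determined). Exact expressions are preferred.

|AC| = 8·√(5)  (≈ 17.8885)

|AB| ∈ {8}
|BC| ∈ {16}
|AC| ∈ {8·√(5)}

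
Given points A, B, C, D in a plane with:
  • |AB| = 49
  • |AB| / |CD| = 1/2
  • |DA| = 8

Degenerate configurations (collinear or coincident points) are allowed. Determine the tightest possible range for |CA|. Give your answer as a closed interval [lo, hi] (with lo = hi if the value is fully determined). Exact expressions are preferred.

|CA| ∈ [90, 106]  (≈ [90.0000, 106.0000])

|AB| ∈ {49}
|AD| ∈ {8}
|CD| ∈ {98}
|BD| ∈ [41, 57]
|AC| ∈ [90, 106]
|BC| ∈ [41, 155]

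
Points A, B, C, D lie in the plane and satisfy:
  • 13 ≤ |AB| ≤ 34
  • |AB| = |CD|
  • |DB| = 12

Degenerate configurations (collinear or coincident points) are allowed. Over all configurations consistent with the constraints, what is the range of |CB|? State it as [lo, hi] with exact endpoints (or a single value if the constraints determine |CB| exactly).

|CB| ∈ [1, 46]  (≈ [1.0000, 46.0000])

|AB| ∈ [13, 34]
|BD| ∈ {12}
|CD| ∈ [13, 34]
|AD| ∈ [1, 46]
|BC| ∈ [1, 46]
|AC| ∈ [0, 80]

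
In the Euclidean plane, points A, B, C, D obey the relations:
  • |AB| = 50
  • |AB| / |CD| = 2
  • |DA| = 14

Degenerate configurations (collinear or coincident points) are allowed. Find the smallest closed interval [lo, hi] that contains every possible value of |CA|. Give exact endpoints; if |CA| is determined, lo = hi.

|CA| ∈ [11, 39]  (≈ [11.0000, 39.0000])

|AB| ∈ {50}
|AD| ∈ {14}
|CD| ∈ {25}
|BD| ∈ [36, 64]
|AC| ∈ [11, 39]
|BC| ∈ [11, 89]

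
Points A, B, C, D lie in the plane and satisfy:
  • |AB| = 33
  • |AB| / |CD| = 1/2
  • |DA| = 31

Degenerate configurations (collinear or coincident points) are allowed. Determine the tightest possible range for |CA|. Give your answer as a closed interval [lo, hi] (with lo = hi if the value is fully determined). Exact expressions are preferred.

|AB| ∈ {33}
|AD| ∈ {31}
|CD| ∈ {66}
|BD| ∈ [2, 64]
|AC| ∈ [35, 97]
|BC| ∈ [2, 130]

|CA| ∈ [35, 97]  (≈ [35.0000, 97.0000])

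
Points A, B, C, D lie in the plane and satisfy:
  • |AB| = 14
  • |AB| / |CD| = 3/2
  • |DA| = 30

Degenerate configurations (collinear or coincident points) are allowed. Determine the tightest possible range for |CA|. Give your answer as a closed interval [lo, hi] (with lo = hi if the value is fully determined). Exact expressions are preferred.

|CA| ∈ [62/3, 118/3]  (≈ [20.6667, 39.3333])

|AB| ∈ {14}
|AD| ∈ {30}
|CD| ∈ {28/3}
|BD| ∈ [16, 44]
|AC| ∈ [62/3, 118/3]
|BC| ∈ [20/3, 160/3]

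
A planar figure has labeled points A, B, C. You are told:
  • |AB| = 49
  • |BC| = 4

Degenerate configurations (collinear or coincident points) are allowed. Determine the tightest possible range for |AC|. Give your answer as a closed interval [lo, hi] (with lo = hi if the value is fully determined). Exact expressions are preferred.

|AB| ∈ {49}
|BC| ∈ {4}
|AC| ∈ [45, 53]

|AC| ∈ [45, 53]  (≈ [45.0000, 53.0000])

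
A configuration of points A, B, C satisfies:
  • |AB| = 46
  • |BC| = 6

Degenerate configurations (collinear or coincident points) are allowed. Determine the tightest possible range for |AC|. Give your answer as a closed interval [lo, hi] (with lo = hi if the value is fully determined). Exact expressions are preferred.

|AC| ∈ [40, 52]  (≈ [40.0000, 52.0000])

|AB| ∈ {46}
|BC| ∈ {6}
|AC| ∈ [40, 52]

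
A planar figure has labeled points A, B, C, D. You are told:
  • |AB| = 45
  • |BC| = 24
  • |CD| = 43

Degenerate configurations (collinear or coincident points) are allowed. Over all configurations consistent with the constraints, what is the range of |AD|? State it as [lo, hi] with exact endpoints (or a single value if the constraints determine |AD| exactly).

|AD| ∈ [0, 112]  (≈ [0.0000, 112.0000])

|AB| ∈ {45}
|BC| ∈ {24}
|CD| ∈ {43}
|AC| ∈ [21, 69]
|BD| ∈ [19, 67]
|AD| ∈ [0, 112]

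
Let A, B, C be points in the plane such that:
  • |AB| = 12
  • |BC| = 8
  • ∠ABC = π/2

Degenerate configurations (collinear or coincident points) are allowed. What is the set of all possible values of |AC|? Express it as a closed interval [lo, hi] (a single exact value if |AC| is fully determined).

|AB| ∈ {12}
|BC| ∈ {8}
|AC| ∈ {4·√(13)}

|AC| = 4·√(13)  (≈ 14.4222)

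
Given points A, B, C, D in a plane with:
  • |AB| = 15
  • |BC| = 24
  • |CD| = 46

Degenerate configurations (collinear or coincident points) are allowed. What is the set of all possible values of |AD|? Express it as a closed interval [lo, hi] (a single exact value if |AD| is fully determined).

|AB| ∈ {15}
|BC| ∈ {24}
|CD| ∈ {46}
|AC| ∈ [9, 39]
|BD| ∈ [22, 70]
|AD| ∈ [7, 85]

|AD| ∈ [7, 85]  (≈ [7.0000, 85.0000])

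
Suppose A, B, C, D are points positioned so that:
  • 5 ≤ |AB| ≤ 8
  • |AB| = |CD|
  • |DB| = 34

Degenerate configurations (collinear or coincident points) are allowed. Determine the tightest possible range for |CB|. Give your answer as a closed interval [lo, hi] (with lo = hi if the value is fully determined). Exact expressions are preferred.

|AB| ∈ [5, 8]
|BD| ∈ {34}
|CD| ∈ [5, 8]
|AD| ∈ [26, 42]
|BC| ∈ [26, 42]
|AC| ∈ [18, 50]

|CB| ∈ [26, 42]  (≈ [26.0000, 42.0000])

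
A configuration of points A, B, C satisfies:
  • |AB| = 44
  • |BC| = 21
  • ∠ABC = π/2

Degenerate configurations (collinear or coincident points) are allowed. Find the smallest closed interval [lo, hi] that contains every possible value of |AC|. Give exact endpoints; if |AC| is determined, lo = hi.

|AC| = √(2377)  (≈ 48.7545)

|AB| ∈ {44}
|BC| ∈ {21}
|AC| ∈ {√(2377)}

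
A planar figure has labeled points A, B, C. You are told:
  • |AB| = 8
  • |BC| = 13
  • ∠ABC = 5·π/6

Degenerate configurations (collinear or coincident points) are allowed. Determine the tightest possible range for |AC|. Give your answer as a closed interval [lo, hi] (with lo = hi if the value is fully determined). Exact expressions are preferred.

|AC| = √(104·√(3) + 233)  (≈ 20.3257)

|AB| ∈ {8}
|BC| ∈ {13}
|AC| ∈ {√(104·√(3) + 233)}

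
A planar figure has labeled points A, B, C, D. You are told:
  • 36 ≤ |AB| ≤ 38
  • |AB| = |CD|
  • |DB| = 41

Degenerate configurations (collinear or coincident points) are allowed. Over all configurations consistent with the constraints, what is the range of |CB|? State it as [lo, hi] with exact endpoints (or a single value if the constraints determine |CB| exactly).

|CB| ∈ [3, 79]  (≈ [3.0000, 79.0000])

|AB| ∈ [36, 38]
|BD| ∈ {41}
|CD| ∈ [36, 38]
|AD| ∈ [3, 79]
|BC| ∈ [3, 79]
|AC| ∈ [0, 117]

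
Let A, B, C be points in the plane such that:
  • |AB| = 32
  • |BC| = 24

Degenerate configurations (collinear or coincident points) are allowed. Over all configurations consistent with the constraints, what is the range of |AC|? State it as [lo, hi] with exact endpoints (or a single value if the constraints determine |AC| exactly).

|AC| ∈ [8, 56]  (≈ [8.0000, 56.0000])

|AB| ∈ {32}
|BC| ∈ {24}
|AC| ∈ [8, 56]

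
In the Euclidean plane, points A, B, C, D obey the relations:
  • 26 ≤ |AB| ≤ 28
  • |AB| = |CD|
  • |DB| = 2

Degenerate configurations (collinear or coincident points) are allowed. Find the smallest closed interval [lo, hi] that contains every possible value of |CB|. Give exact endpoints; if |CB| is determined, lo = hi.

|CB| ∈ [24, 30]  (≈ [24.0000, 30.0000])

|AB| ∈ [26, 28]
|BD| ∈ {2}
|CD| ∈ [26, 28]
|AD| ∈ [24, 30]
|BC| ∈ [24, 30]
|AC| ∈ [0, 58]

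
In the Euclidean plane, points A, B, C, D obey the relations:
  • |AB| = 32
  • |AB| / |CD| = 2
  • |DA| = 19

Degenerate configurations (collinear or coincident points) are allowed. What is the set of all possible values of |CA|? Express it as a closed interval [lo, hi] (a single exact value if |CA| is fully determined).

|CA| ∈ [3, 35]  (≈ [3.0000, 35.0000])

|AB| ∈ {32}
|AD| ∈ {19}
|CD| ∈ {16}
|BD| ∈ [13, 51]
|AC| ∈ [3, 35]
|BC| ∈ [0, 67]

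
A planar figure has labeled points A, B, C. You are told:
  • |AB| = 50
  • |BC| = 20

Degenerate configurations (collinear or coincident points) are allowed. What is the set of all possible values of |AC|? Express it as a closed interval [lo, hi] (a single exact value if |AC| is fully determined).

|AB| ∈ {50}
|BC| ∈ {20}
|AC| ∈ [30, 70]

|AC| ∈ [30, 70]  (≈ [30.0000, 70.0000])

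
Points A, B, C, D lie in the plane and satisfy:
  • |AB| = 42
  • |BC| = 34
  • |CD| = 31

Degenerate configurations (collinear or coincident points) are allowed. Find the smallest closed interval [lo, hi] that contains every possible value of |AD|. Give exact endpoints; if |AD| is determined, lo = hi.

|AD| ∈ [0, 107]  (≈ [0.0000, 107.0000])

|AB| ∈ {42}
|BC| ∈ {34}
|CD| ∈ {31}
|AC| ∈ [8, 76]
|BD| ∈ [3, 65]
|AD| ∈ [0, 107]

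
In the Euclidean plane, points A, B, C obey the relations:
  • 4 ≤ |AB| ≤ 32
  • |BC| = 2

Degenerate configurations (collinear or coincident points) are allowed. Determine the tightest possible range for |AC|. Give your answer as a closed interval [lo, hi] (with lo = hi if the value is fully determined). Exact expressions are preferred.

|AC| ∈ [2, 34]  (≈ [2.0000, 34.0000])

|AB| ∈ [4, 32]
|BC| ∈ {2}
|AC| ∈ [2, 34]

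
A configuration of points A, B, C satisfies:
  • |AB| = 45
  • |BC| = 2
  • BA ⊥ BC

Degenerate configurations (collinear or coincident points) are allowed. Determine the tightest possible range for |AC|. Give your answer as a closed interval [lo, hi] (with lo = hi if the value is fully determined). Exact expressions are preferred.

|AC| = √(2029)  (≈ 45.0444)

|AB| ∈ {45}
|BC| ∈ {2}
|AC| ∈ {√(2029)}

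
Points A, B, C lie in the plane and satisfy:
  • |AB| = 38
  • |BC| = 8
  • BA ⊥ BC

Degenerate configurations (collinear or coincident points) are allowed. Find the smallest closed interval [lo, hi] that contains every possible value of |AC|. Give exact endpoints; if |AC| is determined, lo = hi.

|AB| ∈ {38}
|BC| ∈ {8}
|AC| ∈ {2·√(377)}

|AC| = 2·√(377)  (≈ 38.8330)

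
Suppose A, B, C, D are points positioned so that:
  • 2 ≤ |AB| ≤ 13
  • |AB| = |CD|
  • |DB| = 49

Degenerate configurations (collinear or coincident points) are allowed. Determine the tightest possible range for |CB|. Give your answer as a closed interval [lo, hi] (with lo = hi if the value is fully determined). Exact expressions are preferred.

|AB| ∈ [2, 13]
|BD| ∈ {49}
|CD| ∈ [2, 13]
|AD| ∈ [36, 62]
|BC| ∈ [36, 62]
|AC| ∈ [23, 75]

|CB| ∈ [36, 62]  (≈ [36.0000, 62.0000])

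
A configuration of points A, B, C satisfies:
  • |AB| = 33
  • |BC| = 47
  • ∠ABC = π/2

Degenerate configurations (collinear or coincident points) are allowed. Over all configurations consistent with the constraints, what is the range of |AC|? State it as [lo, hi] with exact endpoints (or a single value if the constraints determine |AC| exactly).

|AB| ∈ {33}
|BC| ∈ {47}
|AC| ∈ {√(3298)}

|AC| = √(3298)  (≈ 57.4282)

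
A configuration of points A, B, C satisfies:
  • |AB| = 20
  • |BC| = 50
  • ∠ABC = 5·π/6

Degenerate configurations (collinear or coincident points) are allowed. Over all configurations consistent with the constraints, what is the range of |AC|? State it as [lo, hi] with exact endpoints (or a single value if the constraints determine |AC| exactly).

|AB| ∈ {20}
|BC| ∈ {50}
|AC| ∈ {10·√(10·√(3) + 29)}

|AC| = 10·√(10·√(3) + 29)  (≈ 68.0592)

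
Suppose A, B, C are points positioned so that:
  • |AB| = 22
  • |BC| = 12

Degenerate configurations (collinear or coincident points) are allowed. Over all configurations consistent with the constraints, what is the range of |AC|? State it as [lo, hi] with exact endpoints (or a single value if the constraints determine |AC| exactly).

|AB| ∈ {22}
|BC| ∈ {12}
|AC| ∈ [10, 34]

|AC| ∈ [10, 34]  (≈ [10.0000, 34.0000])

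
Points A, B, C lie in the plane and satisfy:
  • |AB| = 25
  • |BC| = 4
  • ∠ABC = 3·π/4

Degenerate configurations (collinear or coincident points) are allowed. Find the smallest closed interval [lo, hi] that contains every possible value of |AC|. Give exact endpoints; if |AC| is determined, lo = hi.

|AB| ∈ {25}
|BC| ∈ {4}
|AC| ∈ {√(100·√(2) + 641)}

|AC| = √(100·√(2) + 641)  (≈ 27.9718)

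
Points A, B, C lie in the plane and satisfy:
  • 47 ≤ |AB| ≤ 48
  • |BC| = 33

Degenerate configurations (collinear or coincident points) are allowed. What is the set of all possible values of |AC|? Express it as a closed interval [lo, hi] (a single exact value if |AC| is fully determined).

|AC| ∈ [14, 81]  (≈ [14.0000, 81.0000])

|AB| ∈ [47, 48]
|BC| ∈ {33}
|AC| ∈ [14, 81]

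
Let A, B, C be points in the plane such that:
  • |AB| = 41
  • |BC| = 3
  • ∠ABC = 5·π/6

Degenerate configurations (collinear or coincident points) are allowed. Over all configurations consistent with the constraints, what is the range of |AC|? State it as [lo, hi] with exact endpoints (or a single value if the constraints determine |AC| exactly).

|AB| ∈ {41}
|BC| ∈ {3}
|AC| ∈ {√(123·√(3) + 1690)}

|AC| = √(123·√(3) + 1690)  (≈ 43.6239)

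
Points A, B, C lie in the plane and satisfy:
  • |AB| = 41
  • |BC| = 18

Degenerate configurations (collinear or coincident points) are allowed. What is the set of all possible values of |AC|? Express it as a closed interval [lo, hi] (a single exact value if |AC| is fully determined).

|AC| ∈ [23, 59]  (≈ [23.0000, 59.0000])

|AB| ∈ {41}
|BC| ∈ {18}
|AC| ∈ [23, 59]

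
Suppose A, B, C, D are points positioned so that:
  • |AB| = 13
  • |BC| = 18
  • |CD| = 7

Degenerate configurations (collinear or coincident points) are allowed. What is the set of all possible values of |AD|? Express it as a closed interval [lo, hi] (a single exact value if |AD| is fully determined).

|AB| ∈ {13}
|BC| ∈ {18}
|CD| ∈ {7}
|AC| ∈ [5, 31]
|BD| ∈ [11, 25]
|AD| ∈ [0, 38]

|AD| ∈ [0, 38]  (≈ [0.0000, 38.0000])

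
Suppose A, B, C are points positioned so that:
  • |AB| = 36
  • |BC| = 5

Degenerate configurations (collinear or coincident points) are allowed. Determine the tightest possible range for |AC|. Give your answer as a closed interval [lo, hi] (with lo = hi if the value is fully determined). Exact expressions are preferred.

|AC| ∈ [31, 41]  (≈ [31.0000, 41.0000])

|AB| ∈ {36}
|BC| ∈ {5}
|AC| ∈ [31, 41]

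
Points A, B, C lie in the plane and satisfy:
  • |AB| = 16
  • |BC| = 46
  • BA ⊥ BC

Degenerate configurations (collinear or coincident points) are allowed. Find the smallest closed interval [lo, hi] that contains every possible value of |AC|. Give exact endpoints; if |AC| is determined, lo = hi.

|AB| ∈ {16}
|BC| ∈ {46}
|AC| ∈ {2·√(593)}

|AC| = 2·√(593)  (≈ 48.7032)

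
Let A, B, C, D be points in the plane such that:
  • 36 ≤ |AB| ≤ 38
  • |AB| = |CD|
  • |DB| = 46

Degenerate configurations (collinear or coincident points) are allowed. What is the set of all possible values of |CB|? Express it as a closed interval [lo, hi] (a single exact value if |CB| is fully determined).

|CB| ∈ [8, 84]  (≈ [8.0000, 84.0000])

|AB| ∈ [36, 38]
|BD| ∈ {46}
|CD| ∈ [36, 38]
|AD| ∈ [8, 84]
|BC| ∈ [8, 84]
|AC| ∈ [0, 122]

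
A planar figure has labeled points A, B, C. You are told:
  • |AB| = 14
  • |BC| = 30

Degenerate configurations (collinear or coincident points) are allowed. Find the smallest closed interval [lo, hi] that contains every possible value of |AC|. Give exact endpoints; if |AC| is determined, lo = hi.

|AC| ∈ [16, 44]  (≈ [16.0000, 44.0000])

|AB| ∈ {14}
|BC| ∈ {30}
|AC| ∈ [16, 44]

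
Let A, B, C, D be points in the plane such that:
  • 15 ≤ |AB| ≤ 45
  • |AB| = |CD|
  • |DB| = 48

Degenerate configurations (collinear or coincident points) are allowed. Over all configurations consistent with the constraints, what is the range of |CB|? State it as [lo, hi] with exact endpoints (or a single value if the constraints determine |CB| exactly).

|CB| ∈ [3, 93]  (≈ [3.0000, 93.0000])

|AB| ∈ [15, 45]
|BD| ∈ {48}
|CD| ∈ [15, 45]
|AD| ∈ [3, 93]
|BC| ∈ [3, 93]
|AC| ∈ [0, 138]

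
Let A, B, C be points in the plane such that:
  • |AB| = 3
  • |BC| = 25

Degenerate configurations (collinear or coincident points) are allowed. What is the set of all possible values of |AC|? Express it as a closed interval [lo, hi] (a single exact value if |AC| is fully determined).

|AC| ∈ [22, 28]  (≈ [22.0000, 28.0000])

|AB| ∈ {3}
|BC| ∈ {25}
|AC| ∈ [22, 28]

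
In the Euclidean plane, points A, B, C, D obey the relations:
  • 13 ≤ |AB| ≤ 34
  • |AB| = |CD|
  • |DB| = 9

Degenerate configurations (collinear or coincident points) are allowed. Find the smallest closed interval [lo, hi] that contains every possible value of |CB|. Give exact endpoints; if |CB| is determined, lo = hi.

|AB| ∈ [13, 34]
|BD| ∈ {9}
|CD| ∈ [13, 34]
|AD| ∈ [4, 43]
|BC| ∈ [4, 43]
|AC| ∈ [0, 77]

|CB| ∈ [4, 43]  (≈ [4.0000, 43.0000])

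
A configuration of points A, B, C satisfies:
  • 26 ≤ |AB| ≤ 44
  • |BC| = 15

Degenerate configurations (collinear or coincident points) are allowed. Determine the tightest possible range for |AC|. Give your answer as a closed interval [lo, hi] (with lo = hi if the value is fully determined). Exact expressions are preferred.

|AB| ∈ [26, 44]
|BC| ∈ {15}
|AC| ∈ [11, 59]

|AC| ∈ [11, 59]  (≈ [11.0000, 59.0000])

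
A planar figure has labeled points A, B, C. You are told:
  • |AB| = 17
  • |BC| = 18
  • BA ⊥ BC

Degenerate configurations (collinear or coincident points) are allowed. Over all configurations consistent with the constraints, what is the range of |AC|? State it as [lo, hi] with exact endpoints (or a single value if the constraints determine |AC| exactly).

|AC| = √(613)  (≈ 24.7588)

|AB| ∈ {17}
|BC| ∈ {18}
|AC| ∈ {√(613)}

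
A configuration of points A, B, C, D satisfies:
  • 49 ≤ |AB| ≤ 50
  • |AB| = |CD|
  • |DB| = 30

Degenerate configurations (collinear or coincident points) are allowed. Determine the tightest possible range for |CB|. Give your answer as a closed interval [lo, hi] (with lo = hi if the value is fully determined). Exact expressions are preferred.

|AB| ∈ [49, 50]
|BD| ∈ {30}
|CD| ∈ [49, 50]
|AD| ∈ [19, 80]
|BC| ∈ [19, 80]
|AC| ∈ [0, 130]

|CB| ∈ [19, 80]  (≈ [19.0000, 80.0000])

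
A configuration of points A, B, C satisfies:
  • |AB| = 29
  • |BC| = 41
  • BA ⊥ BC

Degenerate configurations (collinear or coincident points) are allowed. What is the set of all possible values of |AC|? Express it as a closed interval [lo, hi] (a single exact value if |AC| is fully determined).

|AB| ∈ {29}
|BC| ∈ {41}
|AC| ∈ {√(2522)}

|AC| = √(2522)  (≈ 50.2195)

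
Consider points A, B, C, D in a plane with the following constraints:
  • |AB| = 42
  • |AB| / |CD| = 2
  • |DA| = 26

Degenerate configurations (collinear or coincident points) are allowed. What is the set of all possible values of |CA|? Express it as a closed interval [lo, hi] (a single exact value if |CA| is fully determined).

|AB| ∈ {42}
|AD| ∈ {26}
|CD| ∈ {21}
|BD| ∈ [16, 68]
|AC| ∈ [5, 47]
|BC| ∈ [0, 89]

|CA| ∈ [5, 47]  (≈ [5.0000, 47.0000])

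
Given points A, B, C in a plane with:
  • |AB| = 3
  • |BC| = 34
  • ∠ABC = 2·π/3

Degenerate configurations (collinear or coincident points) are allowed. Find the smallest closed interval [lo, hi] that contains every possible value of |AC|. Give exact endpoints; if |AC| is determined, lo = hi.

|AB| ∈ {3}
|BC| ∈ {34}
|AC| ∈ {√(1267)}

|AC| = √(1267)  (≈ 35.5949)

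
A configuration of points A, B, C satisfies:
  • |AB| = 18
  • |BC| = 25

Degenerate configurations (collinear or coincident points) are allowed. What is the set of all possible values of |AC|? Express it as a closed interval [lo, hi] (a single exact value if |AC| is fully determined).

|AB| ∈ {18}
|BC| ∈ {25}
|AC| ∈ [7, 43]

|AC| ∈ [7, 43]  (≈ [7.0000, 43.0000])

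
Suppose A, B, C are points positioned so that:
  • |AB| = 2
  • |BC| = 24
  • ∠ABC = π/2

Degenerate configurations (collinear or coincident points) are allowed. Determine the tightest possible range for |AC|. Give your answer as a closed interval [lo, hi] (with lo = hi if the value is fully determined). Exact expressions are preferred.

|AC| = 2·√(145)  (≈ 24.0832)

|AB| ∈ {2}
|BC| ∈ {24}
|AC| ∈ {2·√(145)}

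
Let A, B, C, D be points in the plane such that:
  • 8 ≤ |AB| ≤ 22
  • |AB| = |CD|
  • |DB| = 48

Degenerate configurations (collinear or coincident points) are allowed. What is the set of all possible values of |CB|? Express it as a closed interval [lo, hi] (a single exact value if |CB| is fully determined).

|CB| ∈ [26, 70]  (≈ [26.0000, 70.0000])

|AB| ∈ [8, 22]
|BD| ∈ {48}
|CD| ∈ [8, 22]
|AD| ∈ [26, 70]
|BC| ∈ [26, 70]
|AC| ∈ [4, 92]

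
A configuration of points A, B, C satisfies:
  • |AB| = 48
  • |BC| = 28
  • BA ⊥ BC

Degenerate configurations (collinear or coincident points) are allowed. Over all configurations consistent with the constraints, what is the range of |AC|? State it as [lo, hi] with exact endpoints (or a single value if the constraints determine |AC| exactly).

|AC| = 4·√(193)  (≈ 55.5698)

|AB| ∈ {48}
|BC| ∈ {28}
|AC| ∈ {4·√(193)}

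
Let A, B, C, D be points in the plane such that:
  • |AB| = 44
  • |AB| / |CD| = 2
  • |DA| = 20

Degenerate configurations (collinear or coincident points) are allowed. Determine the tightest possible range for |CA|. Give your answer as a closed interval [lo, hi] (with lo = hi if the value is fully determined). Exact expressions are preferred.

|CA| ∈ [2, 42]  (≈ [2.0000, 42.0000])

|AB| ∈ {44}
|AD| ∈ {20}
|CD| ∈ {22}
|BD| ∈ [24, 64]
|AC| ∈ [2, 42]
|BC| ∈ [2, 86]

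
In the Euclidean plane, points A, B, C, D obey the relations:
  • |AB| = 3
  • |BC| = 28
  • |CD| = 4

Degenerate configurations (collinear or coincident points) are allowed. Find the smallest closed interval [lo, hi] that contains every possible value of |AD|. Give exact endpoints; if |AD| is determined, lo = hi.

|AD| ∈ [21, 35]  (≈ [21.0000, 35.0000])

|AB| ∈ {3}
|BC| ∈ {28}
|CD| ∈ {4}
|AC| ∈ [25, 31]
|BD| ∈ [24, 32]
|AD| ∈ [21, 35]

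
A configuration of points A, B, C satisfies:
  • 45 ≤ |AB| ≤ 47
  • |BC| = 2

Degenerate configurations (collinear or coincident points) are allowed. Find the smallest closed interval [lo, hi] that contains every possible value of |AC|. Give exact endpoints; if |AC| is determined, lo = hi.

|AC| ∈ [43, 49]  (≈ [43.0000, 49.0000])

|AB| ∈ [45, 47]
|BC| ∈ {2}
|AC| ∈ [43, 49]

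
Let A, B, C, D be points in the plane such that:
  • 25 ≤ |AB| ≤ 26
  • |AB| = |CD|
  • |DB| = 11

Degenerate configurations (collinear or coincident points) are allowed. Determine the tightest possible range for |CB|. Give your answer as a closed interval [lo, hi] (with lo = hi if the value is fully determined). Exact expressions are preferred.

|CB| ∈ [14, 37]  (≈ [14.0000, 37.0000])

|AB| ∈ [25, 26]
|BD| ∈ {11}
|CD| ∈ [25, 26]
|AD| ∈ [14, 37]
|BC| ∈ [14, 37]
|AC| ∈ [0, 63]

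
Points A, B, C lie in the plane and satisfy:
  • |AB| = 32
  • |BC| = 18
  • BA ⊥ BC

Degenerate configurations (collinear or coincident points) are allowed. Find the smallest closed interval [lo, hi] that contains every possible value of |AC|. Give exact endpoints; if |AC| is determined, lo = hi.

|AC| = 2·√(337)  (≈ 36.7151)

|AB| ∈ {32}
|BC| ∈ {18}
|AC| ∈ {2·√(337)}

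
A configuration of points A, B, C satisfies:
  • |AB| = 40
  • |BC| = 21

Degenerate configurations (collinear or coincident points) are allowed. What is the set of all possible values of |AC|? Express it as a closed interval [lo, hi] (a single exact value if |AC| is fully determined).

|AB| ∈ {40}
|BC| ∈ {21}
|AC| ∈ [19, 61]

|AC| ∈ [19, 61]  (≈ [19.0000, 61.0000])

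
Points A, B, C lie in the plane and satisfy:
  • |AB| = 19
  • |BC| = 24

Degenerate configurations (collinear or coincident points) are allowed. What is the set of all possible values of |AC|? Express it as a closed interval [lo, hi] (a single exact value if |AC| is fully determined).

|AB| ∈ {19}
|BC| ∈ {24}
|AC| ∈ [5, 43]

|AC| ∈ [5, 43]  (≈ [5.0000, 43.0000])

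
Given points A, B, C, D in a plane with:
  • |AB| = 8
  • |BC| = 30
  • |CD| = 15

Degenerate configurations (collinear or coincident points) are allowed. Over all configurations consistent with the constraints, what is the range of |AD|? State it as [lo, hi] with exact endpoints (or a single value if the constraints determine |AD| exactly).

|AB| ∈ {8}
|BC| ∈ {30}
|CD| ∈ {15}
|AC| ∈ [22, 38]
|BD| ∈ [15, 45]
|AD| ∈ [7, 53]

|AD| ∈ [7, 53]  (≈ [7.0000, 53.0000])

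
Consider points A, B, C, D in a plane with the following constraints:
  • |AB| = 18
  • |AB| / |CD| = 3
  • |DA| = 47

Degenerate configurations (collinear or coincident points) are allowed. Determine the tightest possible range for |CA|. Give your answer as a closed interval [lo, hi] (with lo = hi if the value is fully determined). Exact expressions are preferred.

|AB| ∈ {18}
|AD| ∈ {47}
|CD| ∈ {6}
|BD| ∈ [29, 65]
|AC| ∈ [41, 53]
|BC| ∈ [23, 71]

|CA| ∈ [41, 53]  (≈ [41.0000, 53.0000])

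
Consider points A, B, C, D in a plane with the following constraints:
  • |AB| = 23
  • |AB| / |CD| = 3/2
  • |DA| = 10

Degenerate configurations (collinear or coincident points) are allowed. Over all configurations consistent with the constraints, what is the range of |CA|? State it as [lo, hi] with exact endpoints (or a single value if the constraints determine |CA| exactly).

|CA| ∈ [16/3, 76/3]  (≈ [5.3333, 25.3333])

|AB| ∈ {23}
|AD| ∈ {10}
|CD| ∈ {46/3}
|BD| ∈ [13, 33]
|AC| ∈ [16/3, 76/3]
|BC| ∈ [0, 145/3]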